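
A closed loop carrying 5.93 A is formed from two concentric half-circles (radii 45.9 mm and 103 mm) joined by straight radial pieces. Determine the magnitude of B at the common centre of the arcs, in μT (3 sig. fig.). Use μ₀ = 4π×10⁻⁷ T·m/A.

B ≈ 22.5 μT

The radial connectors point toward the centre, so dl × r̂ = 0 and they contribute nothing.
Each semicircle gives μ₀I/(4R): inner arc 4.06×10⁻⁵ T, outer arc 1.81×10⁻⁵ T.
The two arcs carry current in opposite angular senses, so their fields oppose: B = |4.06×10⁻⁵ − 1.81×10⁻⁵| = 2.25×10⁻⁵ T.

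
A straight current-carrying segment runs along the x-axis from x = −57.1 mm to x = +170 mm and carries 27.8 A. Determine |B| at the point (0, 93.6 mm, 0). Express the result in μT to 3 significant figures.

For a finite straight segment, B = (μ₀I/4πd)(sinθ₁ + sinθ₂), where θ₁, θ₂ are the angles from the perpendicular to each end.
The perpendicular distance is d = 0.0936 m; the end-offsets along the wire are a = 0.0571 m and b = 0.17 m.
sinθ₁ = 0.0571/√(0.0571²+0.0936²) = 0.5208; sinθ₂ = 0.17/√(0.17²+0.0936²) = 0.8760.
B = (4π×10⁻⁷ × 27.8) / (4π × 0.0936) × (0.5208 + 0.8760) = 4.15×10⁻⁵ T.

B ≈ 41.5 μT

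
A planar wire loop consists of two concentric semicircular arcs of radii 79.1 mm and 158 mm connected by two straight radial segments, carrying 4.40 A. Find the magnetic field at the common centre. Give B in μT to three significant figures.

B ≈ 8.73 μT

The radial connectors point toward the centre, so dl × r̂ = 0 and they contribute nothing.
Each semicircle gives μ₀I/(4R): inner arc 1.75×10⁻⁵ T, outer arc 8.75×10⁻⁶ T.
The two arcs carry current in opposite angular senses, so their fields oppose: B = |1.75×10⁻⁵ − 8.75×10⁻⁶| = 8.73×10⁻⁶ T.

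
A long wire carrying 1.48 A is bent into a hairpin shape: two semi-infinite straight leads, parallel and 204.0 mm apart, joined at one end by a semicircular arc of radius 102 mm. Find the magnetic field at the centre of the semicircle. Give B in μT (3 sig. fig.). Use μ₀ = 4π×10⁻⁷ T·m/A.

The semicircular arc contributes B_arc = μ₀I·π/(4πR) = μ₀I/(4R) = 4.56×10⁻⁶ T.
Each semi-infinite lead is at perpendicular distance R = 0.102 m from the centre, with the perpendicular foot at its near end, so it contributes μ₀I/(4πR); both point the same way, together 2.90×10⁻⁶ T.
Arc and leads all point the same direction: B = 4.56×10⁻⁶ + 2.90×10⁻⁶ = 7.46×10⁻⁶ T.

B ≈ 7.46 μT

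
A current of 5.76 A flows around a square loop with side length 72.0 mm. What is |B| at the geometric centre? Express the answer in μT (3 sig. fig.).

B ≈ 90.5 μT

Each side is a finite straight segment at perpendicular distance d = a/(2 tan(π/4)) = 0.036 m from the centre, with end-angles ±π/4.
One side contributes B₁ = (μ₀I/4πd)·2 sin(π/4) = 2.26×10⁻⁵ T.
All 4 sides add in the same direction: B = 4 × 2.26×10⁻⁵ = 9.05×10⁻⁵ T.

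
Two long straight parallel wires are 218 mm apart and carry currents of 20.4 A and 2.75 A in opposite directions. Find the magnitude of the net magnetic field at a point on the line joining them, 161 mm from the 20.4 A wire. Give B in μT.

B ≈ 35.0 μT

Each long wire gives B = μ₀I/(2πd). Distances are d₁ = 0.161 m and d₂ = 0.057 m.
B₁ = 2.53×10⁻⁵ T, B₂ = 9.65×10⁻⁶ T.
Between antiparallel currents both contributions point the same way, so they add. B = B₁ + B₂ = 2.53×10⁻⁵ + 9.65×10⁻⁶ = 3.50×10⁻⁵ T.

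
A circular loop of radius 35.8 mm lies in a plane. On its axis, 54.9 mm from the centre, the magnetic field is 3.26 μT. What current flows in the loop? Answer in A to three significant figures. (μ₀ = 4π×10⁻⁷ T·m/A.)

On the axis of a loop, B = μ₀IR²/[2(R²+z²)^(3/2)], so I = 2B(R²+z²)^(3/2)/(μ₀R²).
R² + z² = 0.001282 + 0.003014 = 0.004296 m²; raised to 3/2 gives 2.82×10⁻⁴ m³.
I = 2 × 3.26×10⁻⁶ × 2.82×10⁻⁴ / (1.26×10⁻⁶ × 0.001282) = 1.14 A.

I ≈ 1.14 A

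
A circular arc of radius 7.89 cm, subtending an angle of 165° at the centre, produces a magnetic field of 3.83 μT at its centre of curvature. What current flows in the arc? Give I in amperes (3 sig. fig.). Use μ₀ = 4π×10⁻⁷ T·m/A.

For a circular arc, B = μ₀Iφ/(4πR) with φ in radians; here φ = 2.88 rad.
So I = 4πRB/(μ₀φ) = 4π × 0.0789 × 3.83×10⁻⁶ / (4π×10⁻⁷ × 2.88) = 1.05 A.

I ≈ 1.05 A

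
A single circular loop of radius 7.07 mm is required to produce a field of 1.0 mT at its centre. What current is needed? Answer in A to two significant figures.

I ≈ 11 A

At the centre of a circular loop B = μ₀I/(2R), so I = 2RB/μ₀.
With R = 0.00707 m, I = 2 × 0.00707 × 1.00×10⁻³ / (4π×10⁻⁷) = 11.3 A.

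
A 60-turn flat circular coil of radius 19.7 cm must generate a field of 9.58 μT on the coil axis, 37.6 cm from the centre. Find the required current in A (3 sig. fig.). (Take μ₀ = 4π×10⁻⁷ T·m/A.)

I ≈ 0.501 A

For an N-turn coil, B = Nμ₀IR²/[2(R²+z²)^(3/2)] with R = 0.197 m, z = 0.376 m, so I = 2B(R²+z²)^(3/2)/(Nμ₀R²) = 2 × 9.58×10⁻⁶ × 7.65×10⁻² / (60 × 4π×10⁻⁷ × 0.03881) = 0.501 A.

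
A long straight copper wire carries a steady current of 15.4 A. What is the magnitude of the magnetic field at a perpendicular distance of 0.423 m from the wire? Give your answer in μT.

B ≈ 7.28 μT

For an infinitely long straight wire, B = μ₀I/(2πd).
B = (4π×10⁻⁷ × 15.4) / (2π × 0.423) = 7.28×10⁻⁶ T.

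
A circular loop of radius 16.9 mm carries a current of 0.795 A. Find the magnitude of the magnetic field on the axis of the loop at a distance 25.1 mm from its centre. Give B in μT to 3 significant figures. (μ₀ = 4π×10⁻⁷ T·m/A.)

On the axis of a circular loop, B = μ₀IR² / [2(R²+z²)^(3/2)].
R² + z² = (0.0169)² + (0.0251)² = 0.0009156 m², and (R²+z²)^(3/2) = 2.77×10⁻⁵ m³.
B = (4π×10⁻⁷ × 0.795 × 0.0002856) / (2 × 2.77×10⁻⁵) = 5.15×10⁻⁶ T.

B ≈ 5.15 μT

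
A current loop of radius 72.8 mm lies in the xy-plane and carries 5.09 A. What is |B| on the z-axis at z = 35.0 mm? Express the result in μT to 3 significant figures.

On the axis of a circular loop, B = μ₀IR² / [2(R²+z²)^(3/2)].
R² + z² = (0.0728)² + (0.035)² = 0.006525 m², and (R²+z²)^(3/2) = 5.27×10⁻⁴ m³.
B = (4π×10⁻⁷ × 5.09 × 0.0053) / (2 × 5.27×10⁻⁴) = 3.22×10⁻⁵ T.

B ≈ 32.2 μT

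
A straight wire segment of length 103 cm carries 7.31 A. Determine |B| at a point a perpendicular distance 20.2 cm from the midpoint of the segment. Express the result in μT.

For a finite straight segment, B = (μ₀I/4πd)(sinθ₁ + sinθ₂), where θ₁, θ₂ are the angles from the perpendicular to each end.
The perpendicular from the point meets the wire at its midpoint, so each end is L/2 = 0.515 m away along the wire.
sinθ₁ = 0.515/√(0.515²+0.202²) = 0.9309; sinθ₂ = 0.515/√(0.515²+0.202²) = 0.9309.
B = (4π×10⁻⁷ × 7.31) / (4π × 0.202) × (0.9309 + 0.9309) = 6.74×10⁻⁶ T.

B ≈ 6.74 μT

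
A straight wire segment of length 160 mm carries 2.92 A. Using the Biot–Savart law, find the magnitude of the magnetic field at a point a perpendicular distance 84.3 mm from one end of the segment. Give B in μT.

B ≈ 3.06 μT

For a finite straight segment, B = (μ₀I/4πd)(sinθ₁ + sinθ₂), where θ₁, θ₂ are the angles from the perpendicular to each end.
The perpendicular foot is at one end, so the two end-offsets along the wire are 0 and L = 0.16 m.
sinθ₁ = 0/√(0²+0.0843²) = 0.0000; sinθ₂ = 0.16/√(0.16²+0.0843²) = 0.8847.
B = (4π×10⁻⁷ × 2.92) / (4π × 0.0843) × (0.0000 + 0.8847) = 3.06×10⁻⁶ T.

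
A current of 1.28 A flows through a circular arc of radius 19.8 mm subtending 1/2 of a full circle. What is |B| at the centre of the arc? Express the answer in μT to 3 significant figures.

The Biot–Savart field of a circular arc at its centre is B = μ₀Iφ/(4πR), with φ = 3.142 rad.
B = (4π×10⁻⁷ × 1.28 × 3.142) / (4π × 0.0198) = 2.03×10⁻⁵ T.

B ≈ 20.3 μT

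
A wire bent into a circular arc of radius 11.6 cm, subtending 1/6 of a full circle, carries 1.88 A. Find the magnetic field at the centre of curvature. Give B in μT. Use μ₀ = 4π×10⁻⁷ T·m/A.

B ≈ 1.70 μT

The Biot–Savart field of a circular arc at its centre is B = μ₀Iφ/(4πR), with φ = 1.047 rad.
B = (4π×10⁻⁷ × 1.88 × 1.047) / (4π × 0.116) = 1.70×10⁻⁶ T.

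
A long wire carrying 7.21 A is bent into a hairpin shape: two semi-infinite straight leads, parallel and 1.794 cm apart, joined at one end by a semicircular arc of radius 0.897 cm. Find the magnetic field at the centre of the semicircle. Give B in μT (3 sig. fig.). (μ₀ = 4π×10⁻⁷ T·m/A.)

B ≈ 413 μT

The semicircular arc contributes B_arc = μ₀I·π/(4πR) = μ₀I/(4R) = 2.53×10⁻⁴ T.
Each semi-infinite lead is at perpendicular distance R = 0.00897 m from the centre, with the perpendicular foot at its near end, so it contributes μ₀I/(4πR); both point the same way, together 1.61×10⁻⁴ T.
Arc and leads all point the same direction: B = 2.53×10⁻⁴ + 1.61×10⁻⁴ = 4.13×10⁻⁴ T.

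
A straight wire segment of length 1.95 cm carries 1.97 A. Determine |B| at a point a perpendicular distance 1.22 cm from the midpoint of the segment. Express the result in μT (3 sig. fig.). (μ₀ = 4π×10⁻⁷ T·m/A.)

For a finite straight segment, B = (μ₀I/4πd)(sinθ₁ + sinθ₂), where θ₁, θ₂ are the angles from the perpendicular to each end.
The perpendicular from the point meets the wire at its midpoint, so each end is L/2 = 0.00975 m away along the wire.
sinθ₁ = 0.00975/√(0.00975²+0.0122²) = 0.6243; sinθ₂ = 0.00975/√(0.00975²+0.0122²) = 0.6243.
B = (4π×10⁻⁷ × 1.97) / (4π × 0.0122) × (0.6243 + 0.6243) = 2.02×10⁻⁵ T.

B ≈ 20.2 μT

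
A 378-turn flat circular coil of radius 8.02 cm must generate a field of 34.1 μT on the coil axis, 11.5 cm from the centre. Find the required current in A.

I ≈ 0.0615 A

For an N-turn coil, B = Nμ₀IR²/[2(R²+z²)^(3/2)] with R = 0.0802 m, z = 0.115 m, so I = 2B(R²+z²)^(3/2)/(Nμ₀R²) = 2 × 3.41×10⁻⁵ × 2.76×10⁻³ / (378 × 4π×10⁻⁷ × 0.006432) = 6.15×10⁻² A.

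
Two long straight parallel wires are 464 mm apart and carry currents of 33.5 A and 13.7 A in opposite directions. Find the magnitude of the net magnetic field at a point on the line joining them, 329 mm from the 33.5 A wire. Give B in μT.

B ≈ 40.7 μT

Each long wire gives B = μ₀I/(2πd). Distances are d₁ = 0.329 m and d₂ = 0.135 m.
B₁ = 2.04×10⁻⁵ T, B₂ = 2.03×10⁻⁵ T.
Between antiparallel currents both contributions point the same way, so they add. B = B₁ + B₂ = 2.04×10⁻⁵ + 2.03×10⁻⁵ = 4.07×10⁻⁵ T.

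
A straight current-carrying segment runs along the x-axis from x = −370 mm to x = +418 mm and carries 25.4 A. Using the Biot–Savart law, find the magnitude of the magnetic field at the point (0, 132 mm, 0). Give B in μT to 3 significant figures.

For a finite straight segment, B = (μ₀I/4πd)(sinθ₁ + sinθ₂), where θ₁, θ₂ are the angles from the perpendicular to each end.
The perpendicular distance is d = 0.132 m; the end-offsets along the wire are a = 0.37 m and b = 0.418 m.
sinθ₁ = 0.37/√(0.37²+0.132²) = 0.9419; sinθ₂ = 0.418/√(0.418²+0.132²) = 0.9536.
B = (4π×10⁻⁷ × 25.4) / (4π × 0.132) × (0.9419 + 0.9536) = 3.65×10⁻⁵ T.

B ≈ 36.5 μT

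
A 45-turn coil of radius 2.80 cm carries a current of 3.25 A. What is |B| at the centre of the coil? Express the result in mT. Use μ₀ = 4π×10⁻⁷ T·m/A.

B ≈ 3.28 mT

For an N-turn flat coil, B = Nμ₀I/(2R) with R = 0.028 m.
B = 45 × 7.29×10⁻⁵ T = 3.28×10⁻³ T.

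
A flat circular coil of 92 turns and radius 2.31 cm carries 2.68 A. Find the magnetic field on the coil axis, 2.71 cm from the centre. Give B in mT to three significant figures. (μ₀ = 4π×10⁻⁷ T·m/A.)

B ≈ 1.83 mT

For an N-turn flat coil, B = Nμ₀IR²/[2(R²+z²)^(3/2)] with R = 0.0231 m, z = 0.0271 m.
B = 92 × 1.99×10⁻⁵ T = 1.83×10⁻³ T.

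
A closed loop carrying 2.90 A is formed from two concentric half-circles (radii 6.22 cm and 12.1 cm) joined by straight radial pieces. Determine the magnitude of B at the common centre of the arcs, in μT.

B ≈ 7.12 μT

The radial connectors point toward the centre, so dl × r̂ = 0 and they contribute nothing.
Each semicircle gives μ₀I/(4R): inner arc 1.46×10⁻⁵ T, outer arc 7.53×10⁻⁶ T.
The two arcs carry current in opposite angular senses, so their fields oppose: B = |1.46×10⁻⁵ − 7.53×10⁻⁶| = 7.12×10⁻⁶ T.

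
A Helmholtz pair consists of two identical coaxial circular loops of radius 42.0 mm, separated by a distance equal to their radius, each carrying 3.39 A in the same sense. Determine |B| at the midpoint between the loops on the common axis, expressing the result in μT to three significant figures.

Each loop contributes B = μ₀IR²/[2(R²+z²)^(3/2)] on the axis, with z measured from that loop.
Loop 1 (z = 0.021 m): B₁ = 3.63×10⁻⁵ T. Loop 2 (z = 0.021 m): B₂ = 3.63×10⁻⁵ T.
The fields add: B = B₁ + B₂ = 7.26×10⁻⁵ T.

B ≈ 72.6 μT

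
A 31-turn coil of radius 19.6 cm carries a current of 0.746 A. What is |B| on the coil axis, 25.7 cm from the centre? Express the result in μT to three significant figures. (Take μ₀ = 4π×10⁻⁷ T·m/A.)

For an N-turn flat coil, B = Nμ₀IR²/[2(R²+z²)^(3/2)] with R = 0.196 m, z = 0.257 m.
B = 31 × 5.33×10⁻⁷ T = 1.65×10⁻⁵ T.

B ≈ 16.5 μT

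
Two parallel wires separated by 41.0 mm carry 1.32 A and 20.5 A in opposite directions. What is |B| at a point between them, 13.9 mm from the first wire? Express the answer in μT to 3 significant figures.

Each long wire gives B = μ₀I/(2πd). Distances are d₁ = 0.0139 m and d₂ = 0.0271 m.
B₁ = 1.90×10⁻⁵ T, B₂ = 1.51×10⁻⁴ T.
Between antiparallel currents both contributions point the same way, so they add. B = B₁ + B₂ = 1.90×10⁻⁵ + 1.51×10⁻⁴ = 1.70×10⁻⁴ T.

B ≈ 170 μT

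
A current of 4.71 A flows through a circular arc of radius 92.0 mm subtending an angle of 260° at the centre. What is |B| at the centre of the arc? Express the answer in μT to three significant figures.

B ≈ 23.2 μT

The Biot–Savart field of a circular arc at its centre is B = μ₀Iφ/(4πR), with φ = 4.538 rad.
B = (4π×10⁻⁷ × 4.71 × 4.538) / (4π × 0.092) = 2.32×10⁻⁵ T.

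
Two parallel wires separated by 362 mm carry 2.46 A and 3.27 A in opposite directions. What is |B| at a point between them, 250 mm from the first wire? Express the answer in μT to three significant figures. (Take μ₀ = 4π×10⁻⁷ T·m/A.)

B ≈ 7.81 μT

Each long wire gives B = μ₀I/(2πd). Distances are d₁ = 0.25 m and d₂ = 0.112 m.
B₁ = 1.97×10⁻⁶ T, B₂ = 5.84×10⁻⁶ T.
Between antiparallel currents both contributions point the same way, so they add. B = B₁ + B₂ = 1.97×10⁻⁶ + 5.84×10⁻⁶ = 7.81×10⁻⁶ T.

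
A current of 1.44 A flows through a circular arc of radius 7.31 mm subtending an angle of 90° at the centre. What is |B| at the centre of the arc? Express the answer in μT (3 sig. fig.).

B ≈ 30.9 μT

The Biot–Savart field of a circular arc at its centre is B = μ₀Iφ/(4πR), with φ = 1.571 rad.
B = (4π×10⁻⁷ × 1.44 × 1.571) / (4π × 0.00731) = 3.09×10⁻⁵ T.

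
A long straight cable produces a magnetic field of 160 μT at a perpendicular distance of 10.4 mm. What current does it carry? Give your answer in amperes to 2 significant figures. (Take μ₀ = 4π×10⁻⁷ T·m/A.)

For a long straight wire B = μ₀I/(2πd), so I = 2πdB/μ₀.
I = 2π × 0.0104 × 1.60×10⁻⁴ / (4π×10⁻⁷) = 8.32 A.

I ≈ 8.3 A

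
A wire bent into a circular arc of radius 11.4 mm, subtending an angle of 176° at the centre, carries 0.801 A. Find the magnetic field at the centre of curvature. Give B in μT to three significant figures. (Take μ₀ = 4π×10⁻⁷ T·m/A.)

The Biot–Savart field of a circular arc at its centre is B = μ₀Iφ/(4πR), with φ = 3.072 rad.
B = (4π×10⁻⁷ × 0.801 × 3.072) / (4π × 0.0114) = 2.16×10⁻⁵ T.

B ≈ 21.6 μT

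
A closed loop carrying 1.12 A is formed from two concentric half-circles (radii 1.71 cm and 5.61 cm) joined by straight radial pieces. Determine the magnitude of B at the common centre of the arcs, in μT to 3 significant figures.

B ≈ 14.3 μT

The radial connectors point toward the centre, so dl × r̂ = 0 and they contribute nothing.
Each semicircle gives μ₀I/(4R): inner arc 2.06×10⁻⁵ T, outer arc 6.27×10⁻⁶ T.
The two arcs carry current in opposite angular senses, so their fields oppose: B = |2.06×10⁻⁵ − 6.27×10⁻⁶| = 1.43×10⁻⁵ T.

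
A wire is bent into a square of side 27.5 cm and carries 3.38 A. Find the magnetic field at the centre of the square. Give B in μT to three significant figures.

Each side is a finite straight segment at perpendicular distance d = a/(2 tan(π/4)) = 0.1375 m from the centre, with end-angles ±π/4.
One side contributes B₁ = (μ₀I/4πd)·2 sin(π/4) = 3.48×10⁻⁶ T.
All 4 sides add in the same direction: B = 4 × 3.48×10⁻⁶ = 1.39×10⁻⁵ T.

B ≈ 13.9 μT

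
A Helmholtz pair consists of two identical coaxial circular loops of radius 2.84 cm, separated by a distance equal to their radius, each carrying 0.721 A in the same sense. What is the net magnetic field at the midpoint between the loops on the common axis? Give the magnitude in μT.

B ≈ 22.8 μT

Each loop contributes B = μ₀IR²/[2(R²+z²)^(3/2)] on the axis, with z measured from that loop.
Loop 1 (z = 0.0142 m): B₁ = 1.14×10⁻⁵ T. Loop 2 (z = 0.0142 m): B₂ = 1.14×10⁻⁵ T.
The fields add: B = B₁ + B₂ = 2.28×10⁻⁵ T.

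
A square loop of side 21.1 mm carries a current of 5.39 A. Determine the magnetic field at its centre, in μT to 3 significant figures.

Each side is a finite straight segment at perpendicular distance d = a/(2 tan(π/4)) = 0.01055 m from the centre, with end-angles ±π/4.
One side contributes B₁ = (μ₀I/4πd)·2 sin(π/4) = 7.23×10⁻⁵ T.
All 4 sides add in the same direction: B = 4 × 7.23×10⁻⁵ = 2.89×10⁻⁴ T.

B ≈ 289 μT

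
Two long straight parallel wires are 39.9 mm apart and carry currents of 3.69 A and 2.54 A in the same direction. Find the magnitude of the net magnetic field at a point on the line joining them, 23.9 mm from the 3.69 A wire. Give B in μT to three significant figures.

B ≈ 0.871 μT

Each long wire gives B = μ₀I/(2πd). Distances are d₁ = 0.0239 m and d₂ = 0.016 m.
B₁ = 3.09×10⁻⁵ T, B₂ = 3.17×10⁻⁵ T.
Between parallel currents the two contributions point in opposite directions, so they subtract. B = |B₁ − B₂| = |3.09×10⁻⁵ − 3.17×10⁻⁵| = 8.71×10⁻⁷ T.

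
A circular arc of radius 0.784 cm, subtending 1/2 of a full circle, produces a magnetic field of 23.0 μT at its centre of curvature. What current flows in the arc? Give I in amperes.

For a circular arc, B = μ₀Iφ/(4πR) with φ in radians; here φ = 3.142 rad.
So I = 4πRB/(μ₀φ) = 4π × 0.00784 × 2.30×10⁻⁵ / (4π×10⁻⁷ × 3.142) = 0.574 A.

I ≈ 0.574 A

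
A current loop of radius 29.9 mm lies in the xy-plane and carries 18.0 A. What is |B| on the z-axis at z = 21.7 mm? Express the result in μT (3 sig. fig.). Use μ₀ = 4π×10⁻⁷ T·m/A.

On the axis of a circular loop, B = μ₀IR² / [2(R²+z²)^(3/2)].
R² + z² = (0.0299)² + (0.0217)² = 0.001365 m², and (R²+z²)^(3/2) = 5.04×10⁻⁵ m³.
B = (4π×10⁻⁷ × 18.0 × 0.000894) / (2 × 5.04×10⁻⁵) = 2.01×10⁻⁴ T.

B ≈ 201 μT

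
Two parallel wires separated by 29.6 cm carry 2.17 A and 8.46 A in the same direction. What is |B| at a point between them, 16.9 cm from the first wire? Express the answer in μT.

B ≈ 10.8 μT

Each long wire gives B = μ₀I/(2πd). Distances are d₁ = 0.169 m and d₂ = 0.127 m.
B₁ = 2.57×10⁻⁶ T, B₂ = 1.33×10⁻⁵ T.
Between parallel currents the two contributions point in opposite directions, so they subtract. B = |B₁ − B₂| = |2.57×10⁻⁶ − 1.33×10⁻⁵| = 1.08×10⁻⁵ T.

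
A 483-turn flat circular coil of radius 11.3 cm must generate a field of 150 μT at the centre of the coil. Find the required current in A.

I ≈ 0.0559 A

For an N-turn coil, B = Nμ₀I/(2R) with R = 0.113 m, so I = 2RB/(Nμ₀) = 2 × 0.113 × 1.50×10⁻⁴ / (483 × 4π×10⁻⁷) = 5.59×10⁻² A.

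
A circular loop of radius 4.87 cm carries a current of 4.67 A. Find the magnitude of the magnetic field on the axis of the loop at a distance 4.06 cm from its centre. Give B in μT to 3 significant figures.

On the axis of a circular loop, B = μ₀IR² / [2(R²+z²)^(3/2)].
R² + z² = (0.0487)² + (0.0406)² = 0.00402 m², and (R²+z²)^(3/2) = 2.55×10⁻⁴ m³.
B = (4π×10⁻⁷ × 4.67 × 0.002372) / (2 × 2.55×10⁻⁴) = 2.73×10⁻⁵ T.

B ≈ 27.3 μT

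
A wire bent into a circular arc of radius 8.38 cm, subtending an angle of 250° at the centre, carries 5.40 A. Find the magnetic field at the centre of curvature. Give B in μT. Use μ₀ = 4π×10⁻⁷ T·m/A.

B ≈ 28.1 μT

The Biot–Savart field of a circular arc at its centre is B = μ₀Iφ/(4πR), with φ = 4.363 rad.
B = (4π×10⁻⁷ × 5.40 × 4.363) / (4π × 0.0838) = 2.81×10⁻⁵ T.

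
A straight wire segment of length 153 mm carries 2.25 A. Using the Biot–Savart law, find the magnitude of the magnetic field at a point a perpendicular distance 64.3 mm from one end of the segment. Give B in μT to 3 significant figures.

For a finite straight segment, B = (μ₀I/4πd)(sinθ₁ + sinθ₂), where θ₁, θ₂ are the angles from the perpendicular to each end.
The perpendicular foot is at one end, so the two end-offsets along the wire are 0 and L = 0.153 m.
sinθ₁ = 0/√(0²+0.0643²) = 0.0000; sinθ₂ = 0.153/√(0.153²+0.0643²) = 0.9219.
B = (4π×10⁻⁷ × 2.25) / (4π × 0.0643) × (0.0000 + 0.9219) = 3.23×10⁻⁶ T.

B ≈ 3.23 μT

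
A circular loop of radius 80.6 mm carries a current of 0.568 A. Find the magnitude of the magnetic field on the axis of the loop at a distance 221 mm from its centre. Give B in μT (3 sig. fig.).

On the axis of a circular loop, B = μ₀IR² / [2(R²+z²)^(3/2)].
R² + z² = (0.0806)² + (0.221)² = 0.05534 m², and (R²+z²)^(3/2) = 1.30×10⁻² m³.
B = (4π×10⁻⁷ × 0.568 × 0.006496) / (2 × 1.30×10⁻²) = 1.78×10⁻⁷ T.

B ≈ 0.178 μT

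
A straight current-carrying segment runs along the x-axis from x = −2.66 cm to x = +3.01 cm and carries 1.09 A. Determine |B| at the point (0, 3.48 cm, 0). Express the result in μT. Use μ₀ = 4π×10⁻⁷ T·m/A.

B ≈ 3.95 μT

For a finite straight segment, B = (μ₀I/4πd)(sinθ₁ + sinθ₂), where θ₁, θ₂ are the angles from the perpendicular to each end.
The perpendicular distance is d = 0.0348 m; the end-offsets along the wire are a = 0.0266 m and b = 0.0301 m.
sinθ₁ = 0.0266/√(0.0266²+0.0348²) = 0.6073; sinθ₂ = 0.0301/√(0.0301²+0.0348²) = 0.6542.
B = (4π×10⁻⁷ × 1.09) / (4π × 0.0348) × (0.6073 + 0.6542) = 3.95×10⁻⁶ T.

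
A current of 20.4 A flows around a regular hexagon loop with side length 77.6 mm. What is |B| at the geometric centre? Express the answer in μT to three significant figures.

B ≈ 182 μT

Each side is a finite straight segment at perpendicular distance d = a/(2 tan(π/6)) = 0.0672 m from the centre, with end-angles ±π/6.
One side contributes B₁ = (μ₀I/4πd)·2 sin(π/6) = 3.04×10⁻⁵ T.
All 6 sides add in the same direction: B = 6 × 3.04×10⁻⁵ = 1.82×10⁻⁴ T.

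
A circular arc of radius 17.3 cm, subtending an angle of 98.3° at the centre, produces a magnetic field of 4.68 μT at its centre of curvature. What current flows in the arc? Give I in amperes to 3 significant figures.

For a circular arc, B = μ₀Iφ/(4πR) with φ in radians; here φ = 1.716 rad.
So I = 4πRB/(μ₀φ) = 4π × 0.173 × 4.68×10⁻⁶ / (4π×10⁻⁷ × 1.716) = 4.72 A.

I ≈ 4.72 A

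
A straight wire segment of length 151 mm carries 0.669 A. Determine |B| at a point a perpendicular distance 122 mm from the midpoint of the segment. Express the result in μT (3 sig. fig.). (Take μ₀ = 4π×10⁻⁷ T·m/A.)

B ≈ 0.577 μT

For a finite straight segment, B = (μ₀I/4πd)(sinθ₁ + sinθ₂), where θ₁, θ₂ are the angles from the perpendicular to each end.
The perpendicular from the point meets the wire at its midpoint, so each end is L/2 = 0.0755 m away along the wire.
sinθ₁ = 0.0755/√(0.0755²+0.122²) = 0.5262; sinθ₂ = 0.0755/√(0.0755²+0.122²) = 0.5262.
B = (4π×10⁻⁷ × 0.669) / (4π × 0.122) × (0.5262 + 0.5262) = 5.77×10⁻⁷ T.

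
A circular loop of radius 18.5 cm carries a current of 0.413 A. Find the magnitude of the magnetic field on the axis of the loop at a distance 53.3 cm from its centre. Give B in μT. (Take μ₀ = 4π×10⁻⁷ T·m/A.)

B ≈ 0.0495 μT

On the axis of a circular loop, B = μ₀IR² / [2(R²+z²)^(3/2)].
R² + z² = (0.185)² + (0.533)² = 0.3183 m², and (R²+z²)^(3/2) = 0.180 m³.
B = (4π×10⁻⁷ × 0.413 × 0.03422) / (2 × 0.180) = 4.95×10⁻⁸ T.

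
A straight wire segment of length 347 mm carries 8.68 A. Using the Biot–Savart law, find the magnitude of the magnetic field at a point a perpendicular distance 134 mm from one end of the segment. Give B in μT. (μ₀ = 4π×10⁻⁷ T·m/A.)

For a finite straight segment, B = (μ₀I/4πd)(sinθ₁ + sinθ₂), where θ₁, θ₂ are the angles from the perpendicular to each end.
The perpendicular foot is at one end, so the two end-offsets along the wire are 0 and L = 0.347 m.
sinθ₁ = 0/√(0²+0.134²) = 0.0000; sinθ₂ = 0.347/√(0.347²+0.134²) = 0.9329.
B = (4π×10⁻⁷ × 8.68) / (4π × 0.134) × (0.0000 + 0.9329) = 6.04×10⁻⁶ T.

B ≈ 6.04 μT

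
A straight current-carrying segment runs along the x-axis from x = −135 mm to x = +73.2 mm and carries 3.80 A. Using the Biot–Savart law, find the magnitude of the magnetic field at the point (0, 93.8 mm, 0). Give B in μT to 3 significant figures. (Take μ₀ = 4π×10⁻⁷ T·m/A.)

B ≈ 5.82 μT

For a finite straight segment, B = (μ₀I/4πd)(sinθ₁ + sinθ₂), where θ₁, θ₂ are the angles from the perpendicular to each end.
The perpendicular distance is d = 0.0938 m; the end-offsets along the wire are a = 0.135 m and b = 0.0732 m.
sinθ₁ = 0.135/√(0.135²+0.0938²) = 0.8212; sinθ₂ = 0.0732/√(0.0732²+0.0938²) = 0.6152.
B = (4π×10⁻⁷ × 3.80) / (4π × 0.0938) × (0.8212 + 0.6152) = 5.82×10⁻⁶ T.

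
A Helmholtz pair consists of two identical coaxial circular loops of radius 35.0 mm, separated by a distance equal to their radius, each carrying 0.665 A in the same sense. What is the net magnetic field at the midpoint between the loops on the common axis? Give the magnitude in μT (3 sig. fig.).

Each loop contributes B = μ₀IR²/[2(R²+z²)^(3/2)] on the axis, with z measured from that loop.
Loop 1 (z = 0.0175 m): B₁ = 8.54×10⁻⁶ T. Loop 2 (z = 0.0175 m): B₂ = 8.54×10⁻⁶ T.
The fields add: B = B₁ + B₂ = 1.71×10⁻⁵ T.

B ≈ 17.1 μT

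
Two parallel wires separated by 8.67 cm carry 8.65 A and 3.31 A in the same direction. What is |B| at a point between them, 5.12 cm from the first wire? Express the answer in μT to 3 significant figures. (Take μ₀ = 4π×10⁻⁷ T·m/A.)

B ≈ 15.1 μT

Each long wire gives B = μ₀I/(2πd). Distances are d₁ = 0.0512 m and d₂ = 0.0355 m.
B₁ = 3.38×10⁻⁵ T, B₂ = 1.86×10⁻⁵ T.
Between parallel currents the two contributions point in opposite directions, so they subtract. B = |B₁ − B₂| = |3.38×10⁻⁵ − 1.86×10⁻⁵| = 1.51×10⁻⁵ T.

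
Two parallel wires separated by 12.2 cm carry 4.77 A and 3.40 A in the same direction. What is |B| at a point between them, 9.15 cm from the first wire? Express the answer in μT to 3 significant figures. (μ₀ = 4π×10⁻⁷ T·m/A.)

Each long wire gives B = μ₀I/(2πd). Distances are d₁ = 0.0915 m and d₂ = 0.0305 m.
B₁ = 1.04×10⁻⁵ T, B₂ = 2.23×10⁻⁵ T.
Between parallel currents the two contributions point in opposite directions, so they subtract. B = |B₁ − B₂| = |1.04×10⁻⁵ − 2.23×10⁻⁵| = 1.19×10⁻⁵ T.

B ≈ 11.9 μT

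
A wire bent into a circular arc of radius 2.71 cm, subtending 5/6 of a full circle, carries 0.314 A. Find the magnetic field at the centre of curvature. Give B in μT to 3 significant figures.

B ≈ 6.07 μT

The Biot–Savart field of a circular arc at its centre is B = μ₀Iφ/(4πR), with φ = 5.236 rad.
B = (4π×10⁻⁷ × 0.314 × 5.236) / (4π × 0.0271) = 6.07×10⁻⁶ T.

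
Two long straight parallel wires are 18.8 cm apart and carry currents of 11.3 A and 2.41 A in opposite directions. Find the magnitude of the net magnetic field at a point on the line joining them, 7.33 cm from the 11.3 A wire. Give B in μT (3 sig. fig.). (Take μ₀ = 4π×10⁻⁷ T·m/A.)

Each long wire gives B = μ₀I/(2πd). Distances are d₁ = 0.0733 m and d₂ = 0.1147 m.
B₁ = 3.08×10⁻⁵ T, B₂ = 4.20×10⁻⁶ T.
Between antiparallel currents both contributions point the same way, so they add. B = B₁ + B₂ = 3.08×10⁻⁵ + 4.20×10⁻⁶ = 3.50×10⁻⁵ T.

B ≈ 35.0 μT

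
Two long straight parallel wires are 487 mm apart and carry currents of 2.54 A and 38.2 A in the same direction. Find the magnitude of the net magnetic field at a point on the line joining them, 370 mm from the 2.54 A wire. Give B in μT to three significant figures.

B ≈ 63.9 μT

Each long wire gives B = μ₀I/(2πd). Distances are d₁ = 0.37 m and d₂ = 0.117 m.
B₁ = 1.37×10⁻⁶ T, B₂ = 6.53×10⁻⁵ T.
Between parallel currents the two contributions point in opposite directions, so they subtract. B = |B₁ − B₂| = |1.37×10⁻⁶ − 6.53×10⁻⁵| = 6.39×10⁻⁵ T.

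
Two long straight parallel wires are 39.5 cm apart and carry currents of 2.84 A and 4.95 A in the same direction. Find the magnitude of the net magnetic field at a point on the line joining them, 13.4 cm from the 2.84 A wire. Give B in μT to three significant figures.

Each long wire gives B = μ₀I/(2πd). Distances are d₁ = 0.134 m and d₂ = 0.261 m.
B₁ = 4.24×10⁻⁶ T, B₂ = 3.79×10⁻⁶ T.
Between parallel currents the two contributions point in opposite directions, so they subtract. B = |B₁ − B₂| = |4.24×10⁻⁶ − 3.79×10⁻⁶| = 4.46×10⁻⁷ T.

B ≈ 0.446 μT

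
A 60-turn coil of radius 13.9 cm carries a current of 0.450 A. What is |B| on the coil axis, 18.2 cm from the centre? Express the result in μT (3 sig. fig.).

For an N-turn flat coil, B = Nμ₀IR²/[2(R²+z²)^(3/2)] with R = 0.139 m, z = 0.182 m.
B = 60 × 4.55×10⁻⁷ T = 2.73×10⁻⁵ T.

B ≈ 27.3 μT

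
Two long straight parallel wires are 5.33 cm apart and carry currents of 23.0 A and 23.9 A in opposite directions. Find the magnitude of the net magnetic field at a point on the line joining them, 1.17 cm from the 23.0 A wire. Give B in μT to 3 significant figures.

Each long wire gives B = μ₀I/(2πd). Distances are d₁ = 0.0117 m and d₂ = 0.0416 m.
B₁ = 3.93×10⁻⁴ T, B₂ = 1.15×10⁻⁴ T.
Between antiparallel currents both contributions point the same way, so they add. B = B₁ + B₂ = 3.93×10⁻⁴ + 1.15×10⁻⁴ = 5.08×10⁻⁴ T.

B ≈ 508 μT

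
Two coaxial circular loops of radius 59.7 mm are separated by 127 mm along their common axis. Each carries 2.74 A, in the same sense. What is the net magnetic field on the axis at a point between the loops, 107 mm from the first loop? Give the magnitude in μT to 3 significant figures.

B ≈ 27.9 μT

Each loop contributes B = μ₀IR²/[2(R²+z²)^(3/2)] on the axis, with z measured from that loop.
Loop 1 (z = 0.107 m): B₁ = 3.34×10⁻⁶ T. Loop 2 (z = 0.02 m): B₂ = 2.46×10⁻⁵ T.
The fields add: B = B₁ + B₂ = 2.79×10⁻⁵ T.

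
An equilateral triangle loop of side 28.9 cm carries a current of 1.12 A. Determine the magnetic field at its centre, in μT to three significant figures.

B ≈ 6.98 μT

Each side is a finite straight segment at perpendicular distance d = a/(2 tan(π/3)) = 0.08343 m from the centre, with end-angles ±π/3.
One side contributes B₁ = (μ₀I/4πd)·2 sin(π/3) = 2.33×10⁻⁶ T.
All 3 sides add in the same direction: B = 3 × 2.33×10⁻⁶ = 6.98×10⁻⁶ T.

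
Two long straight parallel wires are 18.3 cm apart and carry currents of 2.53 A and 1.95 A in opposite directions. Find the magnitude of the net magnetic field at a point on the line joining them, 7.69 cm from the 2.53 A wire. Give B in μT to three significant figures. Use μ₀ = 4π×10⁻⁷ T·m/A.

Each long wire gives B = μ₀I/(2πd). Distances are d₁ = 0.0769 m and d₂ = 0.1061 m.
B₁ = 6.58×10⁻⁶ T, B₂ = 3.68×10⁻⁶ T.
Between antiparallel currents both contributions point the same way, so they add. B = B₁ + B₂ = 6.58×10⁻⁶ + 3.68×10⁻⁶ = 1.03×10⁻⁵ T.

B ≈ 10.3 μT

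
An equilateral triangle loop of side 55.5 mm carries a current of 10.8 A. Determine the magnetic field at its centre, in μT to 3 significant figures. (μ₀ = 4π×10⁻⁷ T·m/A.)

Each side is a finite straight segment at perpendicular distance d = a/(2 tan(π/3)) = 0.01602 m from the centre, with end-angles ±π/3.
One side contributes B₁ = (μ₀I/4πd)·2 sin(π/3) = 1.17×10⁻⁴ T.
All 3 sides add in the same direction: B = 3 × 1.17×10⁻⁴ = 3.50×10⁻⁴ T.

B ≈ 350 μT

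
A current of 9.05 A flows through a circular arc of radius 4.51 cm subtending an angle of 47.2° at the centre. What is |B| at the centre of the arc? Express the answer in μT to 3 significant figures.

The Biot–Savart field of a circular arc at its centre is B = μ₀Iφ/(4πR), with φ = 0.8238 rad.
B = (4π×10⁻⁷ × 9.05 × 0.8238) / (4π × 0.0451) = 1.65×10⁻⁵ T.

B ≈ 16.5 μT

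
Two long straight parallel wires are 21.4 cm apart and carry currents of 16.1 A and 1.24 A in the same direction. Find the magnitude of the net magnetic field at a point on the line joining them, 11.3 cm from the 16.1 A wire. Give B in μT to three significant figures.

B ≈ 26.0 μT

Each long wire gives B = μ₀I/(2πd). Distances are d₁ = 0.113 m and d₂ = 0.101 m.
B₁ = 2.85×10⁻⁵ T, B₂ = 2.46×10⁻⁶ T.
Between parallel currents the two contributions point in opposite directions, so they subtract. B = |B₁ − B₂| = |2.85×10⁻⁵ − 2.46×10⁻⁶| = 2.60×10⁻⁵ T.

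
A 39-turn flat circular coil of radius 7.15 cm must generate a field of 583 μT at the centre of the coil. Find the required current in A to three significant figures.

For an N-turn coil, B = Nμ₀I/(2R) with R = 0.0715 m, so I = 2RB/(Nμ₀) = 2 × 0.0715 × 5.83×10⁻⁴ / (39 × 4π×10⁻⁷) = 1.70 A.

I ≈ 1.70 A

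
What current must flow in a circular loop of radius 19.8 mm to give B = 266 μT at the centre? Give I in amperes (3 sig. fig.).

At the centre of a circular loop B = μ₀I/(2R), so I = 2RB/μ₀.
With R = 0.0198 m, I = 2 × 0.0198 × 2.66×10⁻⁴ / (4π×10⁻⁷) = 8.38 A.

I ≈ 8.38 A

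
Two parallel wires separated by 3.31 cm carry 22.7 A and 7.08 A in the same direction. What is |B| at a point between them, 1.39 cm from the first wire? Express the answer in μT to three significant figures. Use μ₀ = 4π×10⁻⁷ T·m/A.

B ≈ 253 μT

Each long wire gives B = μ₀I/(2πd). Distances are d₁ = 0.0139 m and d₂ = 0.0192 m.
B₁ = 3.27×10⁻⁴ T, B₂ = 7.37×10⁻⁵ T.
Between parallel currents the two contributions point in opposite directions, so they subtract. B = |B₁ − B₂| = |3.27×10⁻⁴ − 7.37×10⁻⁵| = 2.53×10⁻⁴ T.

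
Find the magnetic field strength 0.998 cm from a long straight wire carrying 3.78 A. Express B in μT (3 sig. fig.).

B ≈ 75.8 μT

For an infinitely long straight wire, B = μ₀I/(2πd).
B = (4π×10⁻⁷ × 3.78) / (2π × 0.00998) = 7.58×10⁻⁵ T.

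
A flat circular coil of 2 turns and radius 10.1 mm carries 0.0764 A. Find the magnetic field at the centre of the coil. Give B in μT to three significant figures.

For an N-turn flat coil, B = Nμ₀I/(2R) with R = 0.0101 m.
B = 2 × 4.75×10⁻⁶ T = 9.51×10⁻⁶ T.

B ≈ 9.51 μT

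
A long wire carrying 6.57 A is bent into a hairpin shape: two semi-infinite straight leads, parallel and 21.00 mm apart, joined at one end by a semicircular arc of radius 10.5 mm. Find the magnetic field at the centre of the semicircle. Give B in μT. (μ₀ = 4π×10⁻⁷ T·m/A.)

The semicircular arc contributes B_arc = μ₀I·π/(4πR) = μ₀I/(4R) = 1.97×10⁻⁴ T.
Each semi-infinite lead is at perpendicular distance R = 0.0105 m from the centre, with the perpendicular foot at its near end, so it contributes μ₀I/(4πR); both point the same way, together 1.25×10⁻⁴ T.
Arc and leads all point the same direction: B = 1.97×10⁻⁴ + 1.25×10⁻⁴ = 3.22×10⁻⁴ T.

B ≈ 322 μT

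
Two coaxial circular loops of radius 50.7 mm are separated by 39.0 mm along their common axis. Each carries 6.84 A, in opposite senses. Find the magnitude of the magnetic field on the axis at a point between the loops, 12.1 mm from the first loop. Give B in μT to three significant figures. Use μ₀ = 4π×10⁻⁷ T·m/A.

Each loop contributes B = μ₀IR²/[2(R²+z²)^(3/2)] on the axis, with z measured from that loop.
Loop 1 (z = 0.0121 m): B₁ = 7.80×10⁻⁵ T. Loop 2 (z = 0.0269 m): B₂ = 5.84×10⁻⁵ T.
The fields oppose: B = |B₁ − B₂| = 1.96×10⁻⁵ T.

B ≈ 19.6 μT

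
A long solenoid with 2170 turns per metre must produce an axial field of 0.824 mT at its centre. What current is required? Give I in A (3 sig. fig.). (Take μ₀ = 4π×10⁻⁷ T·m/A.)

I ≈ 0.302 A

Inside a long solenoid B = μ₀nI with n = 2170 m⁻¹, so I = B/(μ₀n).
I = 8.24×10⁻⁴ / (4π×10⁻⁷ × 2170) = 0.302 A.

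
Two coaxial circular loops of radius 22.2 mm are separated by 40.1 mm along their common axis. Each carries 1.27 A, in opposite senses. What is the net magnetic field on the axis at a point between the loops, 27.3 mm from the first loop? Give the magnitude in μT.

B ≈ 14.3 μT

Each loop contributes B = μ₀IR²/[2(R²+z²)^(3/2)] on the axis, with z measured from that loop.
Loop 1 (z = 0.0273 m): B₁ = 9.03×10⁻⁶ T. Loop 2 (z = 0.0128 m): B₂ = 2.34×10⁻⁵ T.
The fields oppose: B = |B₁ − B₂| = 1.43×10⁻⁵ T.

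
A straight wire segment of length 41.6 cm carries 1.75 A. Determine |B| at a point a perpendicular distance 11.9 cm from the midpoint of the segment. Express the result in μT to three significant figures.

B ≈ 2.55 μT

For a finite straight segment, B = (μ₀I/4πd)(sinθ₁ + sinθ₂), where θ₁, θ₂ are the angles from the perpendicular to each end.
The perpendicular from the point meets the wire at its midpoint, so each end is L/2 = 0.208 m away along the wire.
sinθ₁ = 0.208/√(0.208²+0.119²) = 0.8680; sinθ₂ = 0.208/√(0.208²+0.119²) = 0.8680.
B = (4π×10⁻⁷ × 1.75) / (4π × 0.119) × (0.8680 + 0.8680) = 2.55×10⁻⁶ T.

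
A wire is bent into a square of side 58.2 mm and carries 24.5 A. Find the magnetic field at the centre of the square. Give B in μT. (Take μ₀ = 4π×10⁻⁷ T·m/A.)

Each side is a finite straight segment at perpendicular distance d = a/(2 tan(π/4)) = 0.0291 m from the centre, with end-angles ±π/4.
One side contributes B₁ = (μ₀I/4πd)·2 sin(π/4) = 1.19×10⁻⁴ T.
All 4 sides add in the same direction: B = 4 × 1.19×10⁻⁴ = 4.76×10⁻⁴ T.

B ≈ 476 μT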